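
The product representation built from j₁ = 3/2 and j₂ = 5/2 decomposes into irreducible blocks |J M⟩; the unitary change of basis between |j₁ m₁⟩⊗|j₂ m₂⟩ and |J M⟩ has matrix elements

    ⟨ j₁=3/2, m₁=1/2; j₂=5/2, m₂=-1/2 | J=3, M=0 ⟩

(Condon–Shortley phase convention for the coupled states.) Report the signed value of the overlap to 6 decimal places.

√[7·1!2!4!/8! · 2!1!2!3!3!3!] = √(36/5)
  +(−1)^0/∏(0,1,1,2,1,2)! = 1/4  (running 1/4)
  +(−1)^1/∏(1,0,0,1,2,3)! = -1/12  (running 1/6)
⟨..|..⟩ = √(36/5)·(1/6) = +0.447214

+0.447214  (= +√(1/5))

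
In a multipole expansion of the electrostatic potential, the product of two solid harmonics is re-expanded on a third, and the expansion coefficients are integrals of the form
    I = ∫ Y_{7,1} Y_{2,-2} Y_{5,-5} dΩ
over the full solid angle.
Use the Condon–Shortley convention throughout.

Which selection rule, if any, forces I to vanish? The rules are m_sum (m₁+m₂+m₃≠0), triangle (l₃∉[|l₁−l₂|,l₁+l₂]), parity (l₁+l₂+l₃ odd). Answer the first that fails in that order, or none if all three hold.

m_sum

Σmᵢ = -6  ✗
l₃∈[|l₁−l₂|,l₁+l₂]=[5,9], have l₃=5
Σlᵢ = 14 ⇒ even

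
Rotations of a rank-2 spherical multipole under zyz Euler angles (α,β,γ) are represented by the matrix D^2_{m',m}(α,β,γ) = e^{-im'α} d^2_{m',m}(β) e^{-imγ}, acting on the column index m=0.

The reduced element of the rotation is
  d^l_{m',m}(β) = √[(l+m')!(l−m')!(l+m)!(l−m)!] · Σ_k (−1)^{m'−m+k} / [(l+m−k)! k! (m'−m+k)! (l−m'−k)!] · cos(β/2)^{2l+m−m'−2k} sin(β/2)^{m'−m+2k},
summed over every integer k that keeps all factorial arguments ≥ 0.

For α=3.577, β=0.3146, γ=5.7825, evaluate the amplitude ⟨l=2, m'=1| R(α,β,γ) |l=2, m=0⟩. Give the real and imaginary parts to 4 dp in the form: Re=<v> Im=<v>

First d^2_{1,0}(β=0.3146), then the phase factors e^{-i(1)α} and e^{-i(0)γ}:
Half-angle: c=0.987654, s=0.156652. N=√(6·1·2·2)=4.898979
The bounds max(0,m−m')=0 and min(l+m,l−m')=1 give 2 terms
  k=0: (−1)^1·4.8990/(2)·0.9877^3·0.1567^1 = -0.369680
  k=1: (−1)^2·4.8990/(2)·0.9877^1·0.1567^3 = +0.009300
d^2_{1,0}(0.3146) = -0.369680 +0.009300 = -0.360380
Phases: e^{-i·(1)·3.5770}=-0.906698+0.421780i, e^{-i·(0)·5.7825}=+1.000000+0.000000i ⇒ D=+0.326756-0.152001i

Re=0.3268 Im=-0.1520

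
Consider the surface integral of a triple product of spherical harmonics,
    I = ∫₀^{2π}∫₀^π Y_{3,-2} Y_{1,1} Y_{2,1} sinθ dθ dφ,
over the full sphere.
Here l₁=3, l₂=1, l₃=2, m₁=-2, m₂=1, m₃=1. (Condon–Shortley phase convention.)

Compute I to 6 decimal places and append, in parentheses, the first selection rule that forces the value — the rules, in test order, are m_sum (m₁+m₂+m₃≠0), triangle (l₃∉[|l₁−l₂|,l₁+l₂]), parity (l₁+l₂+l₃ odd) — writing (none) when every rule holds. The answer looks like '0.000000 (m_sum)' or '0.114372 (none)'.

0.261169 (none)

Checks pass: Σm=0; 6 even; l₃=2∈[2,4].
(2·3+1)(2·1+1)(2·2+1) = 105
Δ: 2! 4! 0! / 7! → 1/105
sum: t=1:−1/4 = -1/4
3j²(3 1 2; 0 0 0) = Δ·Π!·Σ² = 3/35  (sign -1)
sum: t=2:+1/12 = 1/12
3j²(3 1 2; -2 1 1) = Δ·Π!·Σ² = 2/21  (sign -1)
combine: 4πI² = 105·3/35·2/21 = 6/7
take √, sign +1: I = 0.26116903
No selection rule forces the value: the integral is nonzero (none).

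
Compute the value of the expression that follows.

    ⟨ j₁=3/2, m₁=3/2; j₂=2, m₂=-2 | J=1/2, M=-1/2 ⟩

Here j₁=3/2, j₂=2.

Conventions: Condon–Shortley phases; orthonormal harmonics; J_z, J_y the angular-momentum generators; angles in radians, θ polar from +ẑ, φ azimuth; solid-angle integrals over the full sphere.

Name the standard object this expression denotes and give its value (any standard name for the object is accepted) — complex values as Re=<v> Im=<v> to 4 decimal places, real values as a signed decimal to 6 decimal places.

Clebsch–Gordan coefficient, +√(2/5) ≈ +0.632456

This is a Clebsch–Gordan (vector-coupling) coefficient.
triangle: 3!×0!×1!/5! = 6/120
(j±m)!: 3!×0!×0!×4!×0!×1! = 144
prefactor² = (2J+1)×Δ×N² = 72/5
  k=0: +1/(0!×3!×0!×0!×0!×1!) = 1/6
Σ = 1/6  ⇒  CG² = 72/5×(1/6)² = 2/5
CG = +√(2/5) = +0.632456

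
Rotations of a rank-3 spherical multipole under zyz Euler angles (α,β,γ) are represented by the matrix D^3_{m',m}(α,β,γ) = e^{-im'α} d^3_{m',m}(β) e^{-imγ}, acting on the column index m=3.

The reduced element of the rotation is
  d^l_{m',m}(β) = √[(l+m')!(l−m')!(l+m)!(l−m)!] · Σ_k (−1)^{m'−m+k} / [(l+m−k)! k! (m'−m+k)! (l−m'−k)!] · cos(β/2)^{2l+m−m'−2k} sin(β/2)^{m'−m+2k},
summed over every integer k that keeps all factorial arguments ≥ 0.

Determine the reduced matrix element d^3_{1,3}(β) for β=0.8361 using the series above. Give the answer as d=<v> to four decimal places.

d=0.4453

d^3_{1,3}(β=0.8361) via the finite sum:
Half-angle: c=0.913882, s=0.405979. N=√(24·2·720·1)=185.903201
Admissible k: 2..2 (factorial args all ≥0)
  k=2: (−1)^0·185.9032/(48)·0.9139^4·0.4060^2 = +0.445261
d^3_{1,3}(0.8361) = +0.445261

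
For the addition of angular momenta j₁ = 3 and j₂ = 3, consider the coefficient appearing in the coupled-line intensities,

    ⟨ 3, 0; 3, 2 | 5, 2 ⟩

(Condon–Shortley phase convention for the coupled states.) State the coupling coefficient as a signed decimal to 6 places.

triangle: 1!·5!·5!/12! = 14400/479001600
(j±m)!: 3!·3!·5!·1!·7!·3! = 130636800
prefactor² = (2J+1)·Δ·N² = 43200
  k=0: +1/(0!·1!·3!·5!·2!·0!) = 1/1440
  k=1: −1/(1!·0!·2!·4!·3!·1!) = -1/288
Σ = -1/360  ⇒  CG² = 43200·(-1/360)² = 1/3
CG = −√(1/3) = -0.577350

-0.577350  (= −√(1/3))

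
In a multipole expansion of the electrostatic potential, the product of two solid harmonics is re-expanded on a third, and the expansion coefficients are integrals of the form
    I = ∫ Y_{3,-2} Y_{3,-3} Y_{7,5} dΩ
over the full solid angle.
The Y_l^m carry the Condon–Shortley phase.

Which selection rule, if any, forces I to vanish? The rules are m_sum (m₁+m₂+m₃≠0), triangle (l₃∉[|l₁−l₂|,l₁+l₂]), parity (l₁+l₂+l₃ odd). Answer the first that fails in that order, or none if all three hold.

triangle

m₁+m₂+m₃ = -2 − 3 + 5 = 0  ✓
triangle: need |l₁−l₂| ≤ l₃ ≤ l₁+l₂ = [0,6]; l₃=7 is outside  ✗
parity: l₁+l₂+l₃ = 13 is odd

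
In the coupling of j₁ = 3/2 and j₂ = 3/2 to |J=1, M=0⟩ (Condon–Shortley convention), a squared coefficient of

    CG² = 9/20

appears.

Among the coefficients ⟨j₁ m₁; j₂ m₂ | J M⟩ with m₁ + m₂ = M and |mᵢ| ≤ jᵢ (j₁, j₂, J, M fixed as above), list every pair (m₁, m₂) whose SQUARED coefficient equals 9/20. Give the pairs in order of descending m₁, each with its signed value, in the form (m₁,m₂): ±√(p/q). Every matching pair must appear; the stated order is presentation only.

(3/2,-3/2): +√(9/20); (-3/2,3/2): +√(9/20)

Admissible pairs with m₁+m₂ = M = 0: (-3/2,3/2), (-1/2,1/2), (1/2,-1/2), (3/2,-3/2)
  (m₁,m₂)=(3/2,-3/2): CG² = 9/20, CG = +√(9/20)   ← matches the target
  (m₁,m₂)=(1/2,-1/2): CG² = 1/20, CG = −√(1/20)
  (m₁,m₂)=(-1/2,1/2): CG² = 1/20, CG = −√(1/20)
  (m₁,m₂)=(-3/2,3/2): CG² = 9/20, CG = +√(9/20)   ← matches the target
Pairs with CG² = 9/20: (3/2,-3/2): +√(9/20); (-3/2,3/2): +√(9/20)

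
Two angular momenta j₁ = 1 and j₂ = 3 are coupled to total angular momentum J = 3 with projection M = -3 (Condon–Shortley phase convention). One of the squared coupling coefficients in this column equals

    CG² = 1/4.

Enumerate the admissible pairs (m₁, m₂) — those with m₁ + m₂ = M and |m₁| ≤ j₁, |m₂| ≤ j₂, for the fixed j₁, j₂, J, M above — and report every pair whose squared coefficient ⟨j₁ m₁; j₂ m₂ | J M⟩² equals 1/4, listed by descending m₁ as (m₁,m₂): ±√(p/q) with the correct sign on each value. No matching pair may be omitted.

Admissible pairs with m₁+m₂ = M = -3: (-1,-2), (0,-3)
  (m₁,m₂)=(0,-3): CG² = 3/4, CG = +√(3/4)
  (m₁,m₂)=(-1,-2): CG² = 1/4, CG = −√(1/4)   ← matches the target
Pairs with CG² = 1/4: (-1,-2): −√(1/4)

(-1,-2): −√(1/4)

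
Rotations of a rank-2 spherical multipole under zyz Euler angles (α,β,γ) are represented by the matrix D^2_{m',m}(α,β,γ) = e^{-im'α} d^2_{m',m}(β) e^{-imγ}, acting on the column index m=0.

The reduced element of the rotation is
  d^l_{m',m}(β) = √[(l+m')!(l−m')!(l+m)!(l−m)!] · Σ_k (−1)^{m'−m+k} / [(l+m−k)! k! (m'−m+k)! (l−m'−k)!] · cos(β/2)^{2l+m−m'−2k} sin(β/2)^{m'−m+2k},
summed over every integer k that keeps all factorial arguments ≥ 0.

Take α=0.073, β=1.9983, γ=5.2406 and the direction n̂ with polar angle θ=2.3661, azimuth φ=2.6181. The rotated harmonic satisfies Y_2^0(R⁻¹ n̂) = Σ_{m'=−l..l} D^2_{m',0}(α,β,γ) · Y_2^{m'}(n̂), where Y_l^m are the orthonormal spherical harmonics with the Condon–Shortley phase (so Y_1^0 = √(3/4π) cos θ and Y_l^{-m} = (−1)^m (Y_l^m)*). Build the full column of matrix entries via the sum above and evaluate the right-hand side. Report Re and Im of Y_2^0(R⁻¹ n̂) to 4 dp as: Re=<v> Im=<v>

Re=-0.2649 Im=0.0000

Need the full column D^2_{m',0} for m'=−2..2 at α=0.0730, β=1.9983, γ=5.2406.
cos(β/2)=0.541017, sin(β/2)=0.841011
d^2_{-2,0}: single k=2 term ⇒ +0.507110;  D = +0.501714+0.073775i
d^2_{-1,0}: k∈[1..2] ⇒ +0.326220 -0.788302 = -0.462081;  D = -0.460851-0.033702i
d^2_{0,0}: k∈[0..2] ⇒ +0.085673 -0.828106 +0.500274 = -0.242160;  D = -0.242160+0.000000i
d^2_{1,0}: k∈[0..1] ⇒ -0.326220 +0.788302 = +0.462081;  D = +0.460851-0.033702i
d^2_{2,0}: single k=0 term ⇒ +0.507110;  D = +0.501714-0.073775i
Y_2^{m'}(θ=2.3661,φ=2.6181) and Σ D·Y over m':
  (+0.5017+0.0738i)·(+0.0947+0.1639i)  (-0.4609-0.0337i)·(+0.3345+0.1931i)  (-0.2422+0.0000i)·(+0.1671+0.0000i)  (+0.4609-0.0337i)·(-0.3345+0.1931i)  (+0.5017-0.0738i)·(+0.0947-0.1639i)
Y_2^0(R⁻¹ n̂) = -0.264905+0.000000i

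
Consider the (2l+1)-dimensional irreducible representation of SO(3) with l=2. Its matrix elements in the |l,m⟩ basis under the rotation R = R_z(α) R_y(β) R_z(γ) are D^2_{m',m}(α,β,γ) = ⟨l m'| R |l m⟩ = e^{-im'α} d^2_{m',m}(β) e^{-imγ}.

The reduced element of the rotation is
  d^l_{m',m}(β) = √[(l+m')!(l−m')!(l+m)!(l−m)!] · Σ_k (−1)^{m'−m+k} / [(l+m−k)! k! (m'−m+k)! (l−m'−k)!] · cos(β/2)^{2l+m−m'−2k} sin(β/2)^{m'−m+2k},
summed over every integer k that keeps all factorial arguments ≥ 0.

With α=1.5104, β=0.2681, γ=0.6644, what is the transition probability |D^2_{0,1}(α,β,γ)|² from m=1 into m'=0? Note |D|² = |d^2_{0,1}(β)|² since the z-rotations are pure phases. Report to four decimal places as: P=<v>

Split into d^2_{0,1}(β=0.2681) × two z-phases.
With c≡cos(β/2)=0.991029 and s≡sin(β/2)=0.133649, N=[2·2·6·1]^{1/2}=4.898979
Admissible k: 1..2 (factorial args all ≥0)
  k=1: (−1)^0·4.8990/(2)·0.9910^3·0.1336^1 = +0.318640
  k=2: (−1)^1·4.8990/(2)·0.9910^1·0.1336^3 = -0.005795
d^2_{0,1}(0.2681) = +0.318640 -0.005795 = +0.312845
|D^2_{0,1}|² = |d^2_{0,1}(β)|² = (+0.312845)² = 0.097872 (the z-rotation phases have unit modulus)

P=0.0979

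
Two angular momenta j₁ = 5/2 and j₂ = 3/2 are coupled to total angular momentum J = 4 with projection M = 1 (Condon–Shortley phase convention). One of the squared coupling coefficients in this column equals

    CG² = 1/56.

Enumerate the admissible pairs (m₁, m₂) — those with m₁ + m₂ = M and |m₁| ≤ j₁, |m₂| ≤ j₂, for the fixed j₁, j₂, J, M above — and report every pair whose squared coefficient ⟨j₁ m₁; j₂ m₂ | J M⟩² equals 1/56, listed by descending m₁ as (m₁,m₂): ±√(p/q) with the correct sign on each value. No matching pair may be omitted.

Admissible pairs with m₁+m₂ = M = 1: (-1/2,3/2), (1/2,1/2), (3/2,-1/2), (5/2,-3/2)
  (m₁,m₂)=(5/2,-3/2): CG² = 1/56, CG = +√(1/56)   ← matches the target
  (m₁,m₂)=(3/2,-1/2): CG² = 15/56, CG = +√(15/56)
  (m₁,m₂)=(1/2,1/2): CG² = 15/28, CG = +√(15/28)
  (m₁,m₂)=(-1/2,3/2): CG² = 5/28, CG = +√(5/28)
Pairs with CG² = 1/56: (5/2,-3/2): +√(1/56)

(5/2,-3/2): +√(1/56)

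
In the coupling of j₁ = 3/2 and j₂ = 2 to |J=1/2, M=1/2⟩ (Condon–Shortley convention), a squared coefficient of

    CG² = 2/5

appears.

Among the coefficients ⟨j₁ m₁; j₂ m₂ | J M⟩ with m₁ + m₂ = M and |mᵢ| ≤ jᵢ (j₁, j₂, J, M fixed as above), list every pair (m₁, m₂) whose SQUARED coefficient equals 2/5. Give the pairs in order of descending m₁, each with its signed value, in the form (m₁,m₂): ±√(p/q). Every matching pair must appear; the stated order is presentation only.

(-3/2,2): −√(2/5)

Admissible pairs with m₁+m₂ = M = 1/2: (-3/2,2), (-1/2,1), (1/2,0), (3/2,-1)
  (m₁,m₂)=(3/2,-1): CG² = 1/10, CG = +√(1/10)
  (m₁,m₂)=(1/2,0): CG² = 1/5, CG = −√(1/5)
  (m₁,m₂)=(-1/2,1): CG² = 3/10, CG = +√(3/10)
  (m₁,m₂)=(-3/2,2): CG² = 2/5, CG = −√(2/5)   ← matches the target
Pairs with CG² = 2/5: (-3/2,2): −√(2/5)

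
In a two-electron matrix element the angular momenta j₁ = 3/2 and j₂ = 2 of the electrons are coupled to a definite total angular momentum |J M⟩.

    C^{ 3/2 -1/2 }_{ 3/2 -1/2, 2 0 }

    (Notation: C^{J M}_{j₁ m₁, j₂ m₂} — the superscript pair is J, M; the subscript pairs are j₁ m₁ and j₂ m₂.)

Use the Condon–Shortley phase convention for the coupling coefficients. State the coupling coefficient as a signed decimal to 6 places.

−√(1/5) = -0.447214

j₁+j₂−J=2  J+j₁−j₂=1  J−j₁+j₂=2  j₁+j₂+J+1=6
(j₁±m₁, j₂±m₂, J±M) = (1,2,2,2,1,2)
P² = 16/45
sum k=1..2:
  [1] −1/1 = -1
  [2] +1/4 = 1/4
S = -3/4
C² = P²·S² = 1/5 ; C = -0.447214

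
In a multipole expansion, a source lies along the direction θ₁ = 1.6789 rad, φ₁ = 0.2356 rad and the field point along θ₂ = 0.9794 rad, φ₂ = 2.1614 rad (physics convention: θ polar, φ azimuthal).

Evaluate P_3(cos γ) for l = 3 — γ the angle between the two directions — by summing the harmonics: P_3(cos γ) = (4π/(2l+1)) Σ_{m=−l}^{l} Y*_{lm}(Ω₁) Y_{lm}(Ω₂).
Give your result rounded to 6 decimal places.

0.416062

Addition theorem: P_3(cos γ) = (4π/7) Σ_m Y*_{lm}(Ω₁) Y_{lm}(Ω₂), m = −3…3:
  term(m=-3) = 0.08561 + 0.04741j   from Y*(Ω₁)=0.31175 + 0.26623j, Y(Ω₂)=0.23390 - 0.04766j
  term(m=-2) = 0.03245 - 0.02790j   from Y*(Ω₁)=-0.09711 - 0.04947j, Y(Ω₂)=-0.14914 + 0.36325j
  term(m=-1) = 0.01564 + 0.04218j   from Y*(Ω₁)=-0.29423 - 0.07063j, Y(Ω₂)=-0.08279 - 0.12349j
  term(m=+0) = -0.03563 + 0.00000j   from Y*(Ω₁)=0.11845 + 0.00000j, Y(Ω₂)=-0.30081 + 0.00000j
  term(m=+1) = 0.01564 - 0.04218j   from Y*(Ω₁)=0.29423 - 0.07063j, Y(Ω₂)=0.08279 - 0.12349j
  term(m=+2) = 0.03245 + 0.02790j   from Y*(Ω₁)=-0.09711 + 0.04947j, Y(Ω₂)=-0.14914 - 0.36325j
  term(m=+3) = 0.08561 - 0.04741j   from Y*(Ω₁)=-0.31175 + 0.26623j, Y(Ω₂)=-0.23390 - 0.04766j
Total Σ_m = 0.23176 - 0.00000j. Multiply by 1.795196: 0.41606 - 0.00000j. P_3(cos γ) = 0.416062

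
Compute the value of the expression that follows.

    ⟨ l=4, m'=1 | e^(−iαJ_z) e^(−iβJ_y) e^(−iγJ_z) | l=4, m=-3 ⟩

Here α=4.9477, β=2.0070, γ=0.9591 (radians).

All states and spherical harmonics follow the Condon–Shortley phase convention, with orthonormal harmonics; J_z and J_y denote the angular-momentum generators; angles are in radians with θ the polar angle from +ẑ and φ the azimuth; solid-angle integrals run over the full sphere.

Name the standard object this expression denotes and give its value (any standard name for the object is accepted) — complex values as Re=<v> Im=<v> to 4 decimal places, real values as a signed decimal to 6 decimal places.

This is a Wigner D-matrix element — the rotation-matrix element ⟨l m'| R(α,β,γ) |l m⟩ in the angular-momentum basis.
First d^4_{1,-3}(β=2.0070), then the phase factors e^{-i(1)α} and e^{-i(-3)γ}:
c=cos(2.007000/2)=0.537354, s=sin(2.007000/2)=0.843357; N=√[120·6·1·5040]=1904.940944
k∈{0,1} keeps every argument non-negative
  k=0: (−1)^4·1904.9409/(144)·0.5374^4·0.8434^4 = +0.557964
  k=1: (−1)^5·1904.9409/(240)·0.5374^2·0.8434^6 = -0.824630
d^4_{1,-3}(2.0070) = +0.557964 -0.824630 = -0.266667
Phases: e^{-i·(1)·4.9477}=+0.233145+0.972442i, e^{-i·(-3)·0.9591}=-0.965278+0.261227i ⇒ D=+0.127754+0.234073i

Wigner D-matrix element, Re=0.1278 Im=0.2341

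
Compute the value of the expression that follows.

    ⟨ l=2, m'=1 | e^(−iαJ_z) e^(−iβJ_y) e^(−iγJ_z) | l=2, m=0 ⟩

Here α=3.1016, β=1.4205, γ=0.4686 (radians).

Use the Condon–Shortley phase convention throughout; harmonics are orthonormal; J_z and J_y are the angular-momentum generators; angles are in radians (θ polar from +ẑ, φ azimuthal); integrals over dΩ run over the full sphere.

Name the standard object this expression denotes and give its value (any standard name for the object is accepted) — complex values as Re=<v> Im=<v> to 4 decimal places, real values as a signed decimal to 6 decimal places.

This is a Wigner D-matrix element — the rotation-matrix element ⟨l m'| R(α,β,γ) |l m⟩ in the angular-momentum basis.
D^2_{1,0}(3.1016,1.4205,0.4686) = e^{-i·1·3.1016}·d^2_{1,0}(1.4205)·e^{-i·0·0.4686}. Compute d first:
c=cos(1.420500/2)=0.758199, s=sin(1.420500/2)=0.652023; N=√[6·1·2·2]=4.898979
k: max(0,(0)−(1))=0 … min(2+(0),2−(1))=1
  k=0: (−1)^1·4.8990/(2)·0.7582^3·0.6520^1 = -0.696127
  k=1: (−1)^2·4.8990/(2)·0.7582^1·0.6520^3 = +0.514811
d^2_{1,0}(1.4205) = -0.696127 +0.514811 = -0.181315
D = (-0.999200-0.039982i)·(-0.181315)·(+1.000000+0.000000i) = +0.181170+0.007249i

Wigner D-matrix element, Re=0.1812 Im=0.0072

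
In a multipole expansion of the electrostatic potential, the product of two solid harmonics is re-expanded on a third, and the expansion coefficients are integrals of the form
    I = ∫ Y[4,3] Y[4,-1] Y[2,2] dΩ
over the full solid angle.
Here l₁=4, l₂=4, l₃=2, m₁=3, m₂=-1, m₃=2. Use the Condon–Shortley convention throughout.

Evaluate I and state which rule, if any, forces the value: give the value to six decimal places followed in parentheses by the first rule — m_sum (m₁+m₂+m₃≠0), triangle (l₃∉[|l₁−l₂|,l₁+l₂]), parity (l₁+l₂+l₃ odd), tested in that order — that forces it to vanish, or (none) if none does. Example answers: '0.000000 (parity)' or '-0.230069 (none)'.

Σmᵢ = 4 ≠ 0, so the φ-integral vanishes; I = 0

0.000000 (m_sum)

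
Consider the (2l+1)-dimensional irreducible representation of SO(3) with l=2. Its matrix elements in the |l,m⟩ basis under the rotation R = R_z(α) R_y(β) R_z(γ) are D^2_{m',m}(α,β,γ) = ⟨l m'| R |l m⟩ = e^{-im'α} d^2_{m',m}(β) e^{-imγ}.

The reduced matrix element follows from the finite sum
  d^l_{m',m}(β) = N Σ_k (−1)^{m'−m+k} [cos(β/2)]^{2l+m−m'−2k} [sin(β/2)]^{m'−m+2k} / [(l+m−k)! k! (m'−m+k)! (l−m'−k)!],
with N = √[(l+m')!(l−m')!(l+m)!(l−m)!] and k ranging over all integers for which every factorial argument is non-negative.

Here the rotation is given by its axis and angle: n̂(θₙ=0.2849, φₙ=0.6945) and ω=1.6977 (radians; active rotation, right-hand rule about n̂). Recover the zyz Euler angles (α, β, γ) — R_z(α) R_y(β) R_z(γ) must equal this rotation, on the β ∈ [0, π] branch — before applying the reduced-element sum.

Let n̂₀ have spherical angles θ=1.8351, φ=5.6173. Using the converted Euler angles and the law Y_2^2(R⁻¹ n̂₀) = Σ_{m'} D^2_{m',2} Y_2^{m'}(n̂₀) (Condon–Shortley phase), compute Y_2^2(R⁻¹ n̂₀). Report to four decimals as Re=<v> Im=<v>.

Re=-0.0424 Im=0.3810

Axis–angle → zyz. n̂ = (sinθₙcosφₙ, sinθₙsinφₙ, cosθₙ) = (+0.215960, +0.179880, +0.959690), ω = 1.6977.
R = I cosω + sinω [n̂]ₓ + (1−cosω) n̂n̂ᵀ gives
  R = [-0.074022, -0.908209, +0.411919; +0.995736, -0.090111, -0.019746; +0.055053, +0.408701, +0.911007]
β = atan2(√(R₁₃²+R₂₃²), R₃₃) = 0.425078; α = atan2(R₂₃, R₁₃) mod 2π = 6.235284; γ = atan2(R₃₂, −R₃₁) mod 2π = 1.704692
Need the full column D^2_{m',2} for m'=−2..2 at α=6.2353, β=0.4251, γ=1.7047.
cos(β/2)=0.977498, sin(β/2)=0.210943
d^2_{-2,2}: single k=4 term ⇒ +0.001980;  D = -0.001851+0.000704i
d^2_{-1,2}: single k=3 term ⇒ +0.018350;  D = -0.017443+0.005697i
d^2_{0,2}: single k=2 term ⇒ +0.104144;  D = -0.100433+0.027557i
d^2_{1,2}: single k=1 term ⇒ +0.394042;  D = -0.384554+0.085949i
d^2_{2,2}: single k=0 term ⇒ +0.912986;  D = -0.899517+0.156250i
Y_2^{m'}(θ=1.8351,φ=5.6173) and Σ D·Y over m':
  (-0.0019+0.0007i)·(+0.0852+0.3497i)  (-0.0174+0.0057i)·(-0.1532-0.1203i)  (-0.1004+0.0276i)·(-0.2508+0.0000i)  (-0.3846+0.0859i)·(+0.1532-0.1203i)  (-0.8995+0.1563i)·(+0.0852-0.3497i)
Y_2^2(R⁻¹ n̂) = -0.042435+0.381031i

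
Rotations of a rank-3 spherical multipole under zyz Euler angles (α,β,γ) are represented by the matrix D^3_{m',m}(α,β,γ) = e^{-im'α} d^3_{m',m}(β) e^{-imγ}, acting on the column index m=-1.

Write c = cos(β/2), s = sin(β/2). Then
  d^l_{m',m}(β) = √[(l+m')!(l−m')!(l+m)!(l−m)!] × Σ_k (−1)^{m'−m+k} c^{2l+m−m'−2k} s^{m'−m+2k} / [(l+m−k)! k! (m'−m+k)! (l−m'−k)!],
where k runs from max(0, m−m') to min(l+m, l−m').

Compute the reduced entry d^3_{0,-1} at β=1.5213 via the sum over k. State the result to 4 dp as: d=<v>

d=0.4272

d^3_{0,-1}(β=1.5213) via the finite sum:
With c≡cos(β/2)=0.724388 and s≡sin(β/2)=0.689392, N=[6·6·2·24]^{1/2}=41.569219
k∈{0,1,2} keeps every argument non-negative
  k=0: (−1)^1·41.5692/(12)·0.7244^5·0.6894^1 = -0.476336
  k=1: (−1)^2·41.5692/(4)·0.7244^3·0.6894^3 = +1.294271
  k=2: (−1)^3·41.5692/(12)·0.7244^1·0.6894^5 = -0.390746
d^3_{0,-1}(1.5213) = -0.476336 +1.294271 -0.390746 = +0.427189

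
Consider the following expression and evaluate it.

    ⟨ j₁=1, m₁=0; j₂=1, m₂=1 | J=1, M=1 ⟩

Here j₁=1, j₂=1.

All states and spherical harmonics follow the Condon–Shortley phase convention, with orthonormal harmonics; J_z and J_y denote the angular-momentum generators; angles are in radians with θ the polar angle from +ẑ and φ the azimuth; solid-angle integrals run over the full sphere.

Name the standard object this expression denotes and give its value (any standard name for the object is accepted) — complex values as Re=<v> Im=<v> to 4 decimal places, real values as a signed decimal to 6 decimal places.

This is a Clebsch–Gordan (vector-coupling) coefficient.
√[3·1!1!1!/4! · 1!1!2!0!2!0!] = √(1/2)
  +(−1)^1/∏(1,0,0,1,1,0)! = -1  (running -1)
⟨..|..⟩ = √(1/2)·(-1) = -0.707107

Clebsch–Gordan coefficient, −√(1/2) ≈ -0.707107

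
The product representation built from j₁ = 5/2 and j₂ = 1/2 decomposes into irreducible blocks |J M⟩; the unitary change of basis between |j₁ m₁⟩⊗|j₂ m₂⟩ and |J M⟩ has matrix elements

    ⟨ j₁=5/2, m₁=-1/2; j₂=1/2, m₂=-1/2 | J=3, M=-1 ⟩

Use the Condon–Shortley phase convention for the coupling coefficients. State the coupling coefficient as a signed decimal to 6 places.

j₁+j₂−J=0  J+j₁−j₂=5  J−j₁+j₂=1  j₁+j₂+J+1=7
(j₁±m₁, j₂±m₂, J±M) = (2,3,0,1,2,4)
P² = 96
sum k=0..0:
  [0] +1/12 = 1/12
S = 1/12
C² = P²·S² = 2/3 ; C = +0.816497

+√(2/3) ≈ +0.816497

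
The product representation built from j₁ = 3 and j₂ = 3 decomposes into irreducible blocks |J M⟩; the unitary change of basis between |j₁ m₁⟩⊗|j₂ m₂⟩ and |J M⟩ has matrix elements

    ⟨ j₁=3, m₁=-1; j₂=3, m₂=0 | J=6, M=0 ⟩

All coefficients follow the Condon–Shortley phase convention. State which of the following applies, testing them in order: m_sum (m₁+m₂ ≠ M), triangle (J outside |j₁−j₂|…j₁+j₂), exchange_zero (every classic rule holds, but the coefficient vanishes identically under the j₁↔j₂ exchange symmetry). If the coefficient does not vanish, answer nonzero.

m_sum

m-sum: m₁+m₂ = -1+0 = -1, M = 0  ✗ ⇒ coefficient is 0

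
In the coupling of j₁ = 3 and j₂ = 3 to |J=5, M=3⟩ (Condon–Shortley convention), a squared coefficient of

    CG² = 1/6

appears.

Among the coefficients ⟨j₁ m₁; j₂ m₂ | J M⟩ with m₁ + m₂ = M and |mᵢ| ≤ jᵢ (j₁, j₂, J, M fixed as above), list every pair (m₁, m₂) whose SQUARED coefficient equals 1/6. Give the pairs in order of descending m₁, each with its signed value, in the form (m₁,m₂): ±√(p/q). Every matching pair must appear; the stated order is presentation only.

Admissible pairs with m₁+m₂ = M = 3: (0,3), (1,2), (2,1), (3,0)
  (m₁,m₂)=(3,0): CG² = 1/3, CG = +√(1/3)
  (m₁,m₂)=(2,1): CG² = 1/6, CG = +√(1/6)   ← matches the target
  (m₁,m₂)=(1,2): CG² = 1/6, CG = −√(1/6)   ← matches the target
  (m₁,m₂)=(0,3): CG² = 1/3, CG = −√(1/3)
Pairs with CG² = 1/6: (2,1): +√(1/6); (1,2): −√(1/6)

(2,1): +√(1/6); (1,2): −√(1/6)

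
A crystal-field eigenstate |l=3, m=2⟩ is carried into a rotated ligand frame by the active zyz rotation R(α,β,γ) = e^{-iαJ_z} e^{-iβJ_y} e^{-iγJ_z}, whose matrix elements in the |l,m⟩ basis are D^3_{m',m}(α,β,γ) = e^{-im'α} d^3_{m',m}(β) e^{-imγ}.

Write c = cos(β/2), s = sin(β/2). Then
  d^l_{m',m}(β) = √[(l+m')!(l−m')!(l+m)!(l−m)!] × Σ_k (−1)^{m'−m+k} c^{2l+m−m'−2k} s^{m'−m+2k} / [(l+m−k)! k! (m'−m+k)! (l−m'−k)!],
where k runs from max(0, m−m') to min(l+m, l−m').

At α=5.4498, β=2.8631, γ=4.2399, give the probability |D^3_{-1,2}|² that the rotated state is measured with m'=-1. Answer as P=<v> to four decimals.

D^3_{-1,2}(5.4498,2.8631,4.2399) = e^{-i·-1·5.4498}·d^3_{-1,2}(2.8631)·e^{-i·2·4.2399}. Compute d first:
Half-angle: c=0.138797, s=0.990321. N=√(2·24·120·1)=75.894664
k∈{3,4} keeps every argument non-negative
  k=3: (−1)^0·75.8947/(12)·0.1388^3·0.9903^3 = +0.016425
  k=4: (−1)^1·75.8947/(24)·0.1388^1·0.9903^5 = -0.418080
d^3_{-1,2}(2.8631) = +0.016425 -0.418080 = -0.401655
|D^3_{-1,2}|² = |d^3_{-1,2}(β)|² = (-0.401655)² = 0.161327 (the z-rotation phases have unit modulus)

P=0.1613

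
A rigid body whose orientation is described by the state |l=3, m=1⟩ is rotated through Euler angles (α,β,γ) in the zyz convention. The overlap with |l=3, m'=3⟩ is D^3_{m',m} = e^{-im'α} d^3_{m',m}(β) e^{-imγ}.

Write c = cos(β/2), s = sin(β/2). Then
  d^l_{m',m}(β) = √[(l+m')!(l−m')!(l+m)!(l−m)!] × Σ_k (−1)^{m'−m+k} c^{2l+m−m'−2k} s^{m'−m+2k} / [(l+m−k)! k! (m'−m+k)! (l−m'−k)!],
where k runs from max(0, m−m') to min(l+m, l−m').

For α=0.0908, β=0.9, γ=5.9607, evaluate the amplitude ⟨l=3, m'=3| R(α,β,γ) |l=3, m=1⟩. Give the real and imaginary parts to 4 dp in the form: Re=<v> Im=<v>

Re=0.4811 Im=0.0241

D^3_{3,1}(0.0908,0.9000,5.9607) = e^{-i·3·0.0908}·d^3_{3,1}(0.9000)·e^{-i·1·5.9607}. Compute d first:
Half-angle: c=0.900447, s=0.434966. N=√(720·1·24·2)=185.903201
Admissible k: 0..0 (factorial args all ≥0)
  k=0: (−1)^2·185.9032/(48)·0.9004^4·0.4350^2 = +0.481713
d^3_{3,1}(0.9000) = +0.481713
Attach z-rotation phases: D = e^{-i(3)(0.0908)}·(+0.481713)·e^{-i(1)(5.9607)} = +0.481109+0.024117i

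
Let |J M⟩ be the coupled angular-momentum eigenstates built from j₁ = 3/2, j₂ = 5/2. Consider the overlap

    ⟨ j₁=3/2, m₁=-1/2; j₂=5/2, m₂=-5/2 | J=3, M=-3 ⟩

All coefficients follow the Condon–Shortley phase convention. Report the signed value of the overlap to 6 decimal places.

+√(5/8) = +0.790569

j₁+j₂−J=1  J+j₁−j₂=2  J−j₁+j₂=4  j₁+j₂+J+1=8
(j₁±m₁, j₂±m₂, J±M) = (1,2,0,5,0,6)
P² = 1440
sum k=0..0:
  [0] +1/48 = 1/48
S = 1/48
C² = P²·S² = 5/8 ; C = +0.790569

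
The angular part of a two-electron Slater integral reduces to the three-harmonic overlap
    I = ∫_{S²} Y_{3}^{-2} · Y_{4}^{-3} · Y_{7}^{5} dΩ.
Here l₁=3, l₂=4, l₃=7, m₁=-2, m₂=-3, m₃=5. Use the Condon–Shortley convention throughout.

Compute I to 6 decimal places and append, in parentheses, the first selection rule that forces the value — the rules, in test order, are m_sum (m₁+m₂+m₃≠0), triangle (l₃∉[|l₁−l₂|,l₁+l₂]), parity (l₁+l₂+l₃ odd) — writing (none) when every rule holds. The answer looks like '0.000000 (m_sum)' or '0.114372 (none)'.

m-sum 0 ✓  L=14 even ✓  1≤7≤7 ✓
Π(2lᵢ+1) = 7×9×15 = 945
triangle coeff Δ(3,4,7) = 1/45045
Σ_t [0,0]: t=0:+1/20736 = 1/20736
(3j)²=35/1287 [(3 4 7; 0 0 0)], sign=-1
Σ_t [0,0]: t=0:+1/604800 = 1/604800
(3j)²=16/455 [(3 4 7; -2 -3 5)], sign=+1
⇒ 4πI² = 1680/1859
I = (-1)√(1680/1859/(4π)) = -0.26816989
No selection rule forces the value: the integral is nonzero (none).

-0.268170 (none)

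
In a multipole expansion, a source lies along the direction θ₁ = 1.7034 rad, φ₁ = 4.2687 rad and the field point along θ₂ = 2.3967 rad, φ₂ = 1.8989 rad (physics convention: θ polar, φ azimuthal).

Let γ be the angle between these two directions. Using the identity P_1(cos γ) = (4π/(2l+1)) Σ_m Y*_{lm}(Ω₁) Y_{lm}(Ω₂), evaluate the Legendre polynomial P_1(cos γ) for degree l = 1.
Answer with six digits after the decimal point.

Summing Y*_{l m}(θ₁,φ₁)·Y_{l m}(θ₂,φ₂) over m ∈ [−1, 1]; prefactor 4π/(2·1+1) = 4.188790:
  m=-1: (-0.147010-0.309302i) × (-0.075473-0.221714i) = -0.057481+0.055938i  (running Σ = -0.057481+0.055938i)
  m=0: (-0.064601-0.000000i) × (-0.359201+0.000000i) = +0.023205+0.000000i  (running Σ = -0.034277+0.055938i)
  m=1: (+0.147010-0.309302i) × (+0.075473-0.221714i) = -0.057481-0.055938i  (running Σ = -0.091758+0.000000i)
Total Σ_m = -0.091758+0.000000i. Multiply by 4.188790: -0.384355+0.000000i. P_1(cos γ) = -0.384355

-0.384355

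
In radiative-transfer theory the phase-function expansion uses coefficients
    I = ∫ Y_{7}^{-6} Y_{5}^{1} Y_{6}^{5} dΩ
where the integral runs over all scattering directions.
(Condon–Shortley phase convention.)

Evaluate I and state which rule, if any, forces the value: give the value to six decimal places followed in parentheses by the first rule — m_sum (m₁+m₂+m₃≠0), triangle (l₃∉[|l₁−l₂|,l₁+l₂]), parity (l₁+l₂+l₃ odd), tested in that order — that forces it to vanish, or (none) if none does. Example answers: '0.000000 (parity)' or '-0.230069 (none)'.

-0.141904 (none)

Checks pass: Σm=0; 18 even; l₃=6∈[2,12].
(2·7+1)(2·5+1)(2·6+1) = 2145
Δ: 6! 8! 4! / 19! → 1/174594420
sum: t=1:−1/4147200 t=2:+1/207360 t=3:−1/82944 t=4:+1/207360 t=5:−1/4147200 = -1/345600
3j²(7 5 6; 0 0 0) = Δ·Π!·Σ² = 420/46189  (sign -1)
sum: t=5:−1/29030400 t=6:+1/87091200 = -1/43545600
3j²(7 5 6; -6 1 5) = Δ·Π!·Σ² = 88/6783  (sign +1)
combine: 4πI² = 2145·420/46189·88/6783 = 26400/104329
take √, sign -1: I = -0.14190396
No selection rule forces the value: the integral is nonzero (none).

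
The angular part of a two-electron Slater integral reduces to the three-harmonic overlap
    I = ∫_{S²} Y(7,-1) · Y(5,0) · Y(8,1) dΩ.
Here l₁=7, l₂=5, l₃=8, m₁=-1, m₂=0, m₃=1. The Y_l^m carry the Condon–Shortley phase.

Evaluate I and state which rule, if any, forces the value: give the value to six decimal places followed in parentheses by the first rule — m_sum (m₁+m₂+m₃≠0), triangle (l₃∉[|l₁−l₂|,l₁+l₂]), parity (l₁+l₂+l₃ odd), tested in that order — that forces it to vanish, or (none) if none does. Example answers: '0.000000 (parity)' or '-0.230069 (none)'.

-0.089859 (none)

Checks pass: Σm=0; 20 even; l₃=8∈[2,12].
(2·7+1)(2·5+1)(2·8+1) = 2805
Δ: 4! 10! 6! / 21! → 1/814773960
sum: t=0:+1/87091200 t=1:−1/4976640 t=2:+1/2073600 t=3:−1/4976640 t=4:+1/87091200 = 1/9676800
3j²(7 5 8; 0 0 0) = Δ·Π!·Σ² = 360/46189  (sign +1)
sum: t=0:+1/232243200 t=1:−1/8709120 t=2:+1/2488320 t=3:−1/4147200 t=4:+1/49766400 = 7/99532800
3j²(7 5 8; -1 0 1) = Δ·Π!·Σ² = 1715/369512  (sign -1)
combine: 4πI² = 2805·360/46189·1715/369512 = 1157625/11408683
take √, sign -1: I = -0.08985893
No selection rule forces the value: the integral is nonzero (none).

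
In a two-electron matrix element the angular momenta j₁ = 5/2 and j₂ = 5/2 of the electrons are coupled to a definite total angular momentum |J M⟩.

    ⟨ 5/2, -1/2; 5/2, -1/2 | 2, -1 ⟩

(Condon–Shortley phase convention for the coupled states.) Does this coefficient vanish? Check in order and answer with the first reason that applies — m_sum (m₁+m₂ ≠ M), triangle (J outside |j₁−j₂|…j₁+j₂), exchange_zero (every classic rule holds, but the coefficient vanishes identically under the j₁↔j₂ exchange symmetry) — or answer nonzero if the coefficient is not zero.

exchange_zero

m-sum: m₁+m₂ = -1/2+(-1/2) = -1, M = -1  ✓
triangle: |j₁−j₂| = 0 ≤ J = 2 ≤ j₁+j₂ = 5  ✓
exchange: j₁=j₂ and m₁=m₂, and (−1)^(j₁+j₂−J) = (−1)^3 = −1 forces ⟨j₁m₁;j₂m₂|JM⟩ = −⟨j₂m₂;j₁m₁|JM⟩ = −⟨j₁m₁;j₂m₂|JM⟩ ⇒ the coefficient vanishes identically
Racah sum check: Σ_k collapses to 0 ⇒ CG = 0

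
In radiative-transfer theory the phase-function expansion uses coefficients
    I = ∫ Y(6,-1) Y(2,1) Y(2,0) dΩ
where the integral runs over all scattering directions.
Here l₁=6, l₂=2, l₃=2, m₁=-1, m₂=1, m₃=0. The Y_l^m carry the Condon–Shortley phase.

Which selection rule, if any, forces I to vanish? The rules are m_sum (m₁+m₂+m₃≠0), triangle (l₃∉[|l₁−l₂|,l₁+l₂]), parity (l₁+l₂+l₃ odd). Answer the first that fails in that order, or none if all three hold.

triangle

azimuthal sum: -1 + 1 + 0 = 0  ✓
l₃ must lie in [4,8]; have l₃=2  ✗
L = 6 + 2 + 2 = 10 (even)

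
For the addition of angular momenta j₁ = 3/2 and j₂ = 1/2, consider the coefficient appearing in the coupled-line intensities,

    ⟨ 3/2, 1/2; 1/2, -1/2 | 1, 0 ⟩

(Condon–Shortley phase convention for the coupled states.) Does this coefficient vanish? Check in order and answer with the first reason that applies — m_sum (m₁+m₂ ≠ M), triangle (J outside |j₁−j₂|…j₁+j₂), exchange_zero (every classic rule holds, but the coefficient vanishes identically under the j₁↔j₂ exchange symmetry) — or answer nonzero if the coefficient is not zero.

m-sum: m₁+m₂ = 1/2+(-1/2) = 0, M = 0  ✓
triangle: |j₁−j₂| = 1 ≤ J = 1 ≤ j₁+j₂ = 2  ✓
exchange: j₁≠j₂ or m₁≠m₂ — the exchange symmetry imposes no constraint here
value check: CG = +√(1/2) = +0.707107 ≠ 0

nonzero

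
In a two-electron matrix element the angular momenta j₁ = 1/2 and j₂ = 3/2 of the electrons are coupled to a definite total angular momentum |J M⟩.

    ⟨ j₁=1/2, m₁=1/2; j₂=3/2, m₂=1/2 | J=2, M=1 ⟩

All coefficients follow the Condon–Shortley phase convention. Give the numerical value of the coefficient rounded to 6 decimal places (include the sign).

√[5·0!1!3!/5! · 1!0!2!1!3!1!] = √(3)
  +(−1)^0/∏(0,0,0,2,1,1)! = 1/2  (running 1/2)
⟨..|..⟩ = √(3)·(1/2) = +0.866025

+√(3/4) ≈ +0.866025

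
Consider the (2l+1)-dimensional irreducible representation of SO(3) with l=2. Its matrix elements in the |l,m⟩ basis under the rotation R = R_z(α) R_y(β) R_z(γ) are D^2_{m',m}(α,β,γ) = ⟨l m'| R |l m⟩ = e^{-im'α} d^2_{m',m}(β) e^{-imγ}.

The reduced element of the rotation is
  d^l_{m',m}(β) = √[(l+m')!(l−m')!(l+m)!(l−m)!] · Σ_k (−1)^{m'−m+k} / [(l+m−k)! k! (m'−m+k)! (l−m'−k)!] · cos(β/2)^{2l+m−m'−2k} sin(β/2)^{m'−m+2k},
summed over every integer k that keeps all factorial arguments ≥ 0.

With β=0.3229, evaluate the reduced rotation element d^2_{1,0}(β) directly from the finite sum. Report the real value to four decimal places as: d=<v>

d^2_{1,0}(β=0.3229) via the finite sum:
Half-angle: c=0.986995, s=0.160750. N=√(6·1·2·2)=4.898979
The bounds max(0,m−m')=0 and min(l+m,l−m')=1 give 2 terms
  k=0: (−1)^1·4.8990/(2)·0.9870^3·0.1607^1 = -0.378591
  k=1: (−1)^2·4.8990/(2)·0.9870^1·0.1607^3 = +0.010042
d^2_{1,0}(0.3229) = -0.378591 +0.010042 = -0.368549

d=-0.3685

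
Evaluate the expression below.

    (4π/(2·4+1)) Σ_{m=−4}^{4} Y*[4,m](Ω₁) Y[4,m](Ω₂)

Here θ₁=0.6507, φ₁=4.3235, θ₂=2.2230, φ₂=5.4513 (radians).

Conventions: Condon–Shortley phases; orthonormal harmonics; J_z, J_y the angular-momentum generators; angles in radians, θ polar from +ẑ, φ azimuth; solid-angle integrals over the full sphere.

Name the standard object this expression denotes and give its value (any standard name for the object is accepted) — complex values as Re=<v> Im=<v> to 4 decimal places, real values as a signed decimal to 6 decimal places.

Legendre polynomial (addition theorem), +0.113773

This sum is the spherical-harmonic addition theorem: it equals the Legendre polynomial P_l(cos γ) of the angle γ between the two directions.
Summing Y*_{l m}(θ₁,φ₁)·Y_{l m}(θ₂,φ₂) over m ∈ [−4, 4]; prefactor 4π/(2·4+1) = 1.396263:
  m=-4: Y*=+0.000908-0.059573i  Y=-0.173505-0.032640i  product -0.002102+0.010307i
  m=-3: Y*=+0.203521+0.087040i  Y=+0.304522-0.229553i  product +0.081957-0.020213i
  m=-2: Y*=-0.300096+0.295557i  Y=-0.030967+0.332112i  product -0.088865-0.108818i
  m=-1: Y*=-0.123760-0.302032i  Y=+0.064760+0.071080i  product +0.013454-0.028357i
  m=+0: Y*=-0.207849-0.000000i  Y=-0.349277+0.000000i  product +0.072597+0.000000i
  m=+1: Y*=+0.123760-0.302032i  Y=-0.064760+0.071080i  product +0.013454+0.028357i
  m=+2: Y*=-0.300096-0.295557i  Y=-0.030967-0.332112i  product -0.088865+0.108818i
  m=+3: Y*=-0.203521+0.087040i  Y=-0.304522-0.229553i  product +0.081957+0.020213i
  m=+4: Y*=+0.000908+0.059573i  Y=-0.173505+0.032640i  product -0.002102-0.010307i
Σ over m = +0.081484+0.000000i; ×(4π/9) → +0.113773+0.000000i. Real part: 0.113773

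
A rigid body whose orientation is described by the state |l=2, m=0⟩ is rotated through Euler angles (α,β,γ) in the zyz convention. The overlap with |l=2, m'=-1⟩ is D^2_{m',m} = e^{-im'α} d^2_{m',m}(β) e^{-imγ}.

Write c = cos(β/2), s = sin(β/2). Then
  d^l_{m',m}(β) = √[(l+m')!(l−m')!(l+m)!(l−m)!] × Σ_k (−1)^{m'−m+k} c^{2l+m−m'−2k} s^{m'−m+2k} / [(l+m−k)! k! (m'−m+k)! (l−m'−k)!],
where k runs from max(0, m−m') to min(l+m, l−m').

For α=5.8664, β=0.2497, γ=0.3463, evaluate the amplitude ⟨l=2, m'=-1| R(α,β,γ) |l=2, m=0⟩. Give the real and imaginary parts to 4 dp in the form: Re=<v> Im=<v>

D^2_{-1,0}(5.8664,0.2497,0.3463) = e^{-i·-1·5.8664}·d^2_{-1,0}(0.2497)·e^{-i·0·0.3463}. Compute d first:
With c≡cos(β/2)=0.992216 and s≡sin(β/2)=0.124526, N=[1·6·2·2]^{1/2}=4.898979
k∈{1,2} keeps every argument non-negative
  k=1: (−1)^0·4.8990/(2)·0.9922^3·0.1245^1 = +0.297958
  k=2: (−1)^1·4.8990/(2)·0.9922^1·0.1245^3 = -0.004693
d^2_{-1,0}(0.2497) = +0.297958 -0.004693 = +0.293264
Phases: e^{-i·(-1)·5.8664}=+0.914395-0.404823i, e^{-i·(0)·0.3463}=+1.000000+0.000000i ⇒ D=+0.268160-0.118720i

Re=0.2682 Im=-0.1187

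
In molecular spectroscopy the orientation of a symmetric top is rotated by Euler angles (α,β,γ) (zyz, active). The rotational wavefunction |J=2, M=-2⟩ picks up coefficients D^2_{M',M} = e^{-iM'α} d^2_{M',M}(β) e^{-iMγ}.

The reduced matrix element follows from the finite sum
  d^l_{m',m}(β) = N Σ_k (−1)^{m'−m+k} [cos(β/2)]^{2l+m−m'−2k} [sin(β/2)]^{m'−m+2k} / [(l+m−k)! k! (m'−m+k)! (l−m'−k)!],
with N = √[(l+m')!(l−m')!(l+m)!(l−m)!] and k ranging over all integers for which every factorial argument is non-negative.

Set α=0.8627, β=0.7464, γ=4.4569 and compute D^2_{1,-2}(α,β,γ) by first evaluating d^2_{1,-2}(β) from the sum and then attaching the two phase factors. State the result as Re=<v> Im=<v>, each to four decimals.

First d^2_{1,-2}(β=0.7464), then the phase factors e^{-i(1)α} and e^{-i(-2)γ}:
c=cos(0.746400/2)=0.931165, s=sin(0.746400/2)=0.364597; N=√[6·1·1·24]=12.000000
k∈{0} keeps every argument non-negative
  k=0: (−1)^3·12.0000/(6)·0.9312^1·0.3646^3 = -0.090260
d^2_{1,-2}(0.7464) = -0.090260
Phases: e^{-i·(1)·0.8627}=+0.650389-0.759601i, e^{-i·(-2)·4.4569}=-0.872267+0.489031i ⇒ D=+0.017677-0.088512i

Re=0.0177 Im=-0.0885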